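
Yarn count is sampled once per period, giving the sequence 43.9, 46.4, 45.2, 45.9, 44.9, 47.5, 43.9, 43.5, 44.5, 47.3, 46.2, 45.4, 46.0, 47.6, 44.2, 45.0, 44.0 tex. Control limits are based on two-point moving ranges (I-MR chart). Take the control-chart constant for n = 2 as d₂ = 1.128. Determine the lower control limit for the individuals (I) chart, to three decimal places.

41.204

X̄ = (43.9 + 46.4 + 45.2 + 45.9 + 44.9 + 47.5 + 43.9 + 43.5 + 44.5 + 47.3 + 46.2 + 45.4 + 46.0 + 47.6 + 44.2 + 45.0 + 44.0) / 17 = 45.3765
Moving ranges: 2.5, 1.2, 0.7, 1.0, 2.6, 3.6, 0.4, 1.0, 2.8, 1.1, 0.8, 0.6, 1.6, 3.4, 0.8, 1.0; M̄R̄ = 25.1000 / 16 = 1.5688
LCL = X̄ − 3·M̄R̄/d₂ = 45.3765 − 3 × 1.5688 / 1.128 = 41.2043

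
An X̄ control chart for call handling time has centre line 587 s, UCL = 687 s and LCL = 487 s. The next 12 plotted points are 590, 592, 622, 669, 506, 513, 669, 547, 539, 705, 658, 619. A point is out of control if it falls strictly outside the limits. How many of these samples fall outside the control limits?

1

Compare each point to [487, 687]: sample 10 = 705 > UCL.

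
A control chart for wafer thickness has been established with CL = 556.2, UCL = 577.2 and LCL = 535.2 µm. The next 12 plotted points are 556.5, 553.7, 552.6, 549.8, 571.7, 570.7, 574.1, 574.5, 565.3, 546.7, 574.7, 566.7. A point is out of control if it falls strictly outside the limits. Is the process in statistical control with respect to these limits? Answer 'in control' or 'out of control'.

All 12 points lie within [535.2, 577.2].

in control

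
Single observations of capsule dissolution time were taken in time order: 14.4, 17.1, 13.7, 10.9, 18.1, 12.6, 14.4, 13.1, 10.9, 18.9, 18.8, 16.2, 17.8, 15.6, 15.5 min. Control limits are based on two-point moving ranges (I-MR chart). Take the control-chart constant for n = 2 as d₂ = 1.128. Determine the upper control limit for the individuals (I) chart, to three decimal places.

X̄ = (14.4 + 17.1 + 13.7 + 10.9 + 18.1 + 12.6 + 14.4 + 13.1 + 10.9 + 18.9 + 18.8 + 16.2 + 17.8 + 15.6 + 15.5) / 15 = 15.2000
Moving ranges: 2.7, 3.4, 2.8, 7.2, 5.5, 1.8, 1.3, 2.2, 8.0, 0.1, 2.6, 1.6, 2.2, 0.1; M̄R̄ = 41.5000 / 14 = 2.9643
UCL = X̄ + 3·M̄R̄/d₂ = 15.2000 + 3 × 2.9643 / 1.128 = 23.0837

23.084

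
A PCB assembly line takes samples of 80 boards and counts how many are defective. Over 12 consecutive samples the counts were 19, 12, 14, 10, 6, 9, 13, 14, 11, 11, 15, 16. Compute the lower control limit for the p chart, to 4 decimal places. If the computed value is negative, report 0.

p̄ = Σdᵢ / (k·n) = 150 / (12 × 80) = 0.15625
LCL = p̄ − 3·√(p̄(1−p̄)/n) = 0.15625 − 3 × 0.04059 = 0.03447

0.0345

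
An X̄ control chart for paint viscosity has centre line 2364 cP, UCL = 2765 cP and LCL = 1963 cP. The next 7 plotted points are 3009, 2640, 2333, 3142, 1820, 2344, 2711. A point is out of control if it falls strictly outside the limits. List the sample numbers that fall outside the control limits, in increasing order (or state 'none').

1, 4, 5

Compare each point to [1963, 2765]: sample 1 = 3009 > UCL; sample 4 = 3142 > UCL; sample 5 = 1820 < LCL.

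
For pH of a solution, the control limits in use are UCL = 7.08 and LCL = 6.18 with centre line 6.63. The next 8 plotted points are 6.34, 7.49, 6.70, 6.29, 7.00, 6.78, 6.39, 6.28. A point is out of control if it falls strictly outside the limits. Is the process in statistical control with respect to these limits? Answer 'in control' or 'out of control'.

out of control

Compare each point to [6.18, 7.08]: sample 2 = 7.49 > UCL.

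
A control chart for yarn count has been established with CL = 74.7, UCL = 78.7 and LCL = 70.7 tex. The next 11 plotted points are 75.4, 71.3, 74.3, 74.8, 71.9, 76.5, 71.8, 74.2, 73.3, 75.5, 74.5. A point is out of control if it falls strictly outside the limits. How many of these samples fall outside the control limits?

All 11 points lie within [70.7, 78.7].

0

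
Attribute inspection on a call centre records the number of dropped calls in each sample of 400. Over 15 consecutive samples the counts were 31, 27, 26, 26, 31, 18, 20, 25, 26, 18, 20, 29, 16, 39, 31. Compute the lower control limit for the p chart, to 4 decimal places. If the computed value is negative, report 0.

0.0272

p̄ = Σdᵢ / (k·n) = 383 / (15 × 400) = 0.06383
LCL = p̄ − 3·√(p̄(1−p̄)/n) = 0.06383 − 3 × 0.01222 = 0.02716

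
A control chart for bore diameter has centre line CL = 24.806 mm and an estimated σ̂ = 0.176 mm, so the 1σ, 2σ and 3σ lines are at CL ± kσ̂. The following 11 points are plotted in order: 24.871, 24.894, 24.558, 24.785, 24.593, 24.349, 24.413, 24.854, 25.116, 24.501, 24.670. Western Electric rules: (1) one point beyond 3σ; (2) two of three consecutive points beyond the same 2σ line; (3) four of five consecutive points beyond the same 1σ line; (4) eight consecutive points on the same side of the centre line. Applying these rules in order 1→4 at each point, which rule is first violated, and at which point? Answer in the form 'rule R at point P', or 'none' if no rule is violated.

rule 2 at point 7

Zone of each point (C = within 1σ̂, B = 1σ̂–2σ̂, A = 2σ̂–3σ̂, * = beyond 3σ̂; sign = side of CL): 1:+C, 2:+C, 3:-B, 4:-C, 5:-B, 6:-A, 7:-A, 8:+C, 9:+B, 10:-B, 11:-C
Rule 2 (two of three consecutive points beyond the same 2σ limit) is satisfied at point 7.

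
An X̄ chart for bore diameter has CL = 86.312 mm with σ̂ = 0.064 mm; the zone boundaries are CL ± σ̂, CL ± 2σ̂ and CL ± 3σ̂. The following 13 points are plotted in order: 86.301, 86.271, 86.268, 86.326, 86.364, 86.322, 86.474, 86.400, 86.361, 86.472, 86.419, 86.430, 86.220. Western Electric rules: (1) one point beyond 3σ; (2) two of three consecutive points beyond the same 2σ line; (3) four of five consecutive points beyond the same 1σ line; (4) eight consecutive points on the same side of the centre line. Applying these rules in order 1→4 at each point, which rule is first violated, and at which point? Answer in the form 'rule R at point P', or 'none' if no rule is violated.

rule 3 at point 11

Zone of each point (C = within 1σ̂, B = 1σ̂–2σ̂, A = 2σ̂–3σ̂, * = beyond 3σ̂; sign = side of CL): 1:-C, 2:-C, 3:-C, 4:+C, 5:+C, 6:+C, 7:+A, 8:+B, 9:+C, 10:+A, 11:+B, 12:+B, 13:-B
Rule 3 (four of five consecutive points beyond the same 1σ limit) is satisfied at point 11.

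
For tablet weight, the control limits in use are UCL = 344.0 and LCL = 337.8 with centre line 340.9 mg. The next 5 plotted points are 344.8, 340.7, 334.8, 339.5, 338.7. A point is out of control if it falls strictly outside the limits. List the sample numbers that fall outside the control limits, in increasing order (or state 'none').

Compare each point to [337.8, 344.0]: sample 1 = 344.8 > UCL; sample 3 = 334.8 < LCL.

1, 3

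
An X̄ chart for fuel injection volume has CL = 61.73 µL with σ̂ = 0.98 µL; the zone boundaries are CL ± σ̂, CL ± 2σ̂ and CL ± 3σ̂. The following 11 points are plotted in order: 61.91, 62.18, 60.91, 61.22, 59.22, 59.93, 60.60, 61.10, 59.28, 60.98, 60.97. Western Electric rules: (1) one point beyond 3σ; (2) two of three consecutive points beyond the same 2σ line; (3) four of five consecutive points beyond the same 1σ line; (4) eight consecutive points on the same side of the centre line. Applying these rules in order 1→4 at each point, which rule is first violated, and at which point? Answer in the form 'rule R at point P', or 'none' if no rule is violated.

Zone of each point (C = within 1σ̂, B = 1σ̂–2σ̂, A = 2σ̂–3σ̂, * = beyond 3σ̂; sign = side of CL): 1:+C, 2:+C, 3:-C, 4:-C, 5:-A, 6:-B, 7:-B, 8:-C, 9:-A, 10:-C, 11:-C
Rule 3 (four of five consecutive points beyond the same 1σ limit) is satisfied at point 9.

rule 3 at point 9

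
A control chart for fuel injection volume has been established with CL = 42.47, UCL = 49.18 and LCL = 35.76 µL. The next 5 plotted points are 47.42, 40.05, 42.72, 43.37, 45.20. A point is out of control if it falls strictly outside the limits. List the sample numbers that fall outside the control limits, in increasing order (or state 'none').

All 5 points lie within [35.76, 49.18].

none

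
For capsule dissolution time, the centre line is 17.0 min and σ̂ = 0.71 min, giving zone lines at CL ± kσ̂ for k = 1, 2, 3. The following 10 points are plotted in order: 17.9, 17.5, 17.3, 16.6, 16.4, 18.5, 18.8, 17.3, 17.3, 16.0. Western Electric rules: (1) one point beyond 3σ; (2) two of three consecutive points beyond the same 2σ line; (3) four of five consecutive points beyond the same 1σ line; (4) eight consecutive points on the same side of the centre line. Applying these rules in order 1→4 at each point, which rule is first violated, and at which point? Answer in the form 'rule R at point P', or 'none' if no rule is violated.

Zone of each point (C = within 1σ̂, B = 1σ̂–2σ̂, A = 2σ̂–3σ̂, * = beyond 3σ̂; sign = side of CL): 1:+B, 2:+C, 3:+C, 4:-C, 5:-C, 6:+A, 7:+A, 8:+C, 9:+C, 10:-B
Rule 2 (two of three consecutive points beyond the same 2σ limit) is satisfied at point 7.

rule 2 at point 7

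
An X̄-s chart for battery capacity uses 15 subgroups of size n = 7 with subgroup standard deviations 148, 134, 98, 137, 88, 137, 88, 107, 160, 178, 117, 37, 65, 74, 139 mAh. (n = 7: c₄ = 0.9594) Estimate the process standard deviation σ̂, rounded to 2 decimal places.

118.62

s̄ = (148 + 134 + 98 + 137 + 88 + 137 + 88 + 107 + 160 + 178 + 117 + 37 + 65 + 74 + 139) / 15 = 113.8000
σ̂ = s̄ / c₄ = 113.8000 / 0.9594 = 118.6158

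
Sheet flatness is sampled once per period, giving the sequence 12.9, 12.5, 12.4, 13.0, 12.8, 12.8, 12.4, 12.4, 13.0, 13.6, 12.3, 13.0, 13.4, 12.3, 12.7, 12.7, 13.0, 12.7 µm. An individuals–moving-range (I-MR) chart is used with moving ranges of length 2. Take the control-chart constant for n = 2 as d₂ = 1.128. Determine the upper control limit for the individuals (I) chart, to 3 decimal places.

X̄ = (12.9 + 12.5 + 12.4 + 13.0 + 12.8 + 12.8 + 12.4 + 12.4 + 13.0 + 13.6 + 12.3 + 13.0 + 13.4 + 12.3 + 12.7 + 12.7 + 13.0 + 12.7) / 18 = 12.7722
Moving ranges: 0.4, 0.1, 0.6, 0.2, 0.0, 0.4, 0.0, 0.6, 0.6, 1.3, 0.7, 0.4, 1.1, 0.4, 0.0, 0.3, 0.3; M̄R̄ = 7.4000 / 17 = 0.4353
UCL = X̄ + 3·M̄R̄/d₂ = 12.7722 + 3 × 0.4353 / 1.128 = 13.9299

13.930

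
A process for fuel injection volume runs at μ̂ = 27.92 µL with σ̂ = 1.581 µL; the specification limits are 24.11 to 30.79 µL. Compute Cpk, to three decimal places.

0.605

Cpu = (USL − μ̂) / (3σ̂) = (30.79 − 27.92) / (3 × 1.581) = 0.6051; Cpl = (μ̂ − LSL) / (3σ̂) = (27.92 − 24.11) / (3 × 1.581) = 0.8033; Cpk = min(Cpu, Cpl) = 0.6051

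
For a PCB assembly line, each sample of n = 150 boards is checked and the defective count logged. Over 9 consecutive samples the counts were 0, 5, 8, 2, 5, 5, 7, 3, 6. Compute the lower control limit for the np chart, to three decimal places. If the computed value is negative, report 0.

p̄ = Σdᵢ / (k·n) = 41 / (9 × 150) = 0.03037
LCL = np̄ − 3·√(np̄(1−p̄)) = 4.5556 − 3 × 2.1017 = -1.7496 → 0 (negative, so LCL = 0)

0.000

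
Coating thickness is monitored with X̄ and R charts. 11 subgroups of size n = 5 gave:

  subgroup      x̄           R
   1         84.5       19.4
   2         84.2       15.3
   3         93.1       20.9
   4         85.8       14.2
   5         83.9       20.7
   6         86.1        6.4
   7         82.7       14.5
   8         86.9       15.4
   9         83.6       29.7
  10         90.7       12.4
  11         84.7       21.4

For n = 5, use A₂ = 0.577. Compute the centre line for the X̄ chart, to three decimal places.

86.018

X̄̄ = (84.5 + 84.2 + 93.1 + 85.8 + 83.9 + 86.1 + 82.7 + 86.9 + 83.6 + 90.7 + 84.7) / 11 = 946.2000 / 11 = 86.0182
CL = X̄̄ = 86.0182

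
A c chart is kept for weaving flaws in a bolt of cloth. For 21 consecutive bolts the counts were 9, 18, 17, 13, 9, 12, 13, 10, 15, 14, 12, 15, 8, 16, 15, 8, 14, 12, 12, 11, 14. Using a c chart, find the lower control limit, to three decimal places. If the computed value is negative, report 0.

2.017

c̄ = (9 + 18 + 17 + 13 + 9 + 12 + 13 + 10 + 15 + 14 + 12 + 15 + 8 + 16 + 15 + 8 + 14 + 12 + 12 + 11 + 14) / 21 = 267 / 21 = 12.7143
LCL = c̄ − 3√c̄ = 12.7143 − 3 × 3.5657 = 2.0172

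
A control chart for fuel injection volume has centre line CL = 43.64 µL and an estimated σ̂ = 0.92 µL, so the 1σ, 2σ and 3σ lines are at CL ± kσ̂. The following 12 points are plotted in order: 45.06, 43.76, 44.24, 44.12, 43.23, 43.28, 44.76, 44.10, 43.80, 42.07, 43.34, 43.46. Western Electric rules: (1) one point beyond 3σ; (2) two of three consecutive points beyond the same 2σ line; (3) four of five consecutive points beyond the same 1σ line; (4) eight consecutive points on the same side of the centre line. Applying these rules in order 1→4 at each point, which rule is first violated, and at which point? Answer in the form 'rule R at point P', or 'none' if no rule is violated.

none

Zone of each point (C = within 1σ̂, B = 1σ̂–2σ̂, A = 2σ̂–3σ̂, * = beyond 3σ̂; sign = side of CL): 1:+B, 2:+C, 3:+C, 4:+C, 5:-C, 6:-C, 7:+B, 8:+C, 9:+C, 10:-B, 11:-C, 12:-C
No rule fires across all 12 points.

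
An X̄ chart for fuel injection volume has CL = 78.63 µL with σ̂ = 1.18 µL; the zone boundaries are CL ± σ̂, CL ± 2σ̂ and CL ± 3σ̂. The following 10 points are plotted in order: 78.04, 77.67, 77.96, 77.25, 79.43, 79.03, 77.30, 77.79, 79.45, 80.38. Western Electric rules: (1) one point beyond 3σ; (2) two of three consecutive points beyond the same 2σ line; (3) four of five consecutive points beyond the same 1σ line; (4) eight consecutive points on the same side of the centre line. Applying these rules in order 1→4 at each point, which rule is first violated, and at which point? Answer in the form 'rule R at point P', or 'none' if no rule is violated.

Zone of each point (C = within 1σ̂, B = 1σ̂–2σ̂, A = 2σ̂–3σ̂, * = beyond 3σ̂; sign = side of CL): 1:-C, 2:-C, 3:-C, 4:-B, 5:+C, 6:+C, 7:-B, 8:-C, 9:+C, 10:+B
No rule fires across all 10 points.

none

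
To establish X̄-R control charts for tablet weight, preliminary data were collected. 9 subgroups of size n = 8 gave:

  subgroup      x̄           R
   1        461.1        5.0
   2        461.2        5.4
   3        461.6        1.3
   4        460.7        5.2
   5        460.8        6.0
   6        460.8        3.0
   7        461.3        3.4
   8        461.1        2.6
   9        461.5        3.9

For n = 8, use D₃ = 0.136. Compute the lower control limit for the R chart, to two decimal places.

R̄ = (5.0 + 5.4 + 1.3 + 5.2 + 6.0 + 3.0 + 3.4 + 2.6 + 3.9) / 9 = 35.8000 / 9 = 3.9778
LCL_R = D₃·R̄ = 0.136 × 3.9778 = 0.5410

0.54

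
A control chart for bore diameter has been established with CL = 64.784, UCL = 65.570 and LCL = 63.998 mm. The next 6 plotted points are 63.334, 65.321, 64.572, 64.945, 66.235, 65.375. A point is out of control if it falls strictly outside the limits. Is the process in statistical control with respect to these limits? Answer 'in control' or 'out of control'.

Compare each point to [63.998, 65.570]: sample 1 = 63.334 < LCL; sample 5 = 66.235 > UCL.

out of control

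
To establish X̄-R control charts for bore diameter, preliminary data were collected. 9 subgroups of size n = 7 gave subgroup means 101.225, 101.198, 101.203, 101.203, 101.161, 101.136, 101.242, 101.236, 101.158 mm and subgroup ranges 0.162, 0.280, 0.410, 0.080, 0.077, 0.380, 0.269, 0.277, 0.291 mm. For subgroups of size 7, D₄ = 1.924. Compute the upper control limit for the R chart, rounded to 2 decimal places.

0.48

R̄ = (0.162 + 0.280 + 0.410 + 0.080 + 0.077 + 0.380 + 0.269 + 0.277 + 0.291) / 9 = 2.2260 / 9 = 0.2473
UCL_R = D₄·R̄ = 1.924 × 0.2473 = 0.4759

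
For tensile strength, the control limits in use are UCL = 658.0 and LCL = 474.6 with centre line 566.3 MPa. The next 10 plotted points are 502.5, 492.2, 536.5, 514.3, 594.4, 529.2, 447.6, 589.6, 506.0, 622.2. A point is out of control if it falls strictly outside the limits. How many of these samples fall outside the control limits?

Compare each point to [474.6, 658.0]: sample 7 = 447.6 < LCL.

1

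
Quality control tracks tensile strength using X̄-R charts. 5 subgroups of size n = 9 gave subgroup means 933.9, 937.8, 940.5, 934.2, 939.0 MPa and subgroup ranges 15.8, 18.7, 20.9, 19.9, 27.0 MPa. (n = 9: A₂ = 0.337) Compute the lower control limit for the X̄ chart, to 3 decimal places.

930.185

X̄̄ = (933.9 + 937.8 + 940.5 + 934.2 + 939.0) / 5 = 4685.4000 / 5 = 937.0800
R̄ = (15.8 + 18.7 + 20.9 + 19.9 + 27.0) / 5 = 102.3000 / 5 = 20.4600
LCL = X̄̄ − A₂·R̄ = 937.0800 − 0.337 × 20.4600 = 930.1850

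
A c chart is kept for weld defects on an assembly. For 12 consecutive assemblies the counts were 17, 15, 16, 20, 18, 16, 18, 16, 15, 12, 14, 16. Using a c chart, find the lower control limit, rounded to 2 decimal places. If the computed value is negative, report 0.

c̄ = (17 + 15 + 16 + 20 + 18 + 16 + 18 + 16 + 15 + 12 + 14 + 16) / 12 = 193 / 12 = 16.0833
LCL = c̄ − 3√c̄ = 16.0833 − 3 × 4.0104 = 4.0521

4.05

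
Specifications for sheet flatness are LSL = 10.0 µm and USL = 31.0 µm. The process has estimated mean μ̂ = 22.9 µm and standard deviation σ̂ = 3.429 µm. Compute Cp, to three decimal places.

Cp = (USL − LSL) / (6σ̂) = (31.0 − 10.0) / (6 × 3.429) = 21.0000 / 20.5740 = 1.0207

1.021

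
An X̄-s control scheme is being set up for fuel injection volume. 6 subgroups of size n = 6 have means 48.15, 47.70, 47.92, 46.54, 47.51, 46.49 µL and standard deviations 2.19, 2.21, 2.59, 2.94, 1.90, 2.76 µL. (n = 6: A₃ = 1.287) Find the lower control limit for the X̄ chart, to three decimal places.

44.255

X̄̄ = (48.15 + 47.70 + 47.92 + 46.54 + 47.51 + 46.49) / 6 = 47.3850
s̄ = (2.19 + 2.21 + 2.59 + 2.94 + 1.90 + 2.76) / 6 = 2.4317
LCL = X̄̄ − A₃·s̄ = 47.3850 − 1.287 × 2.4317 = 44.2554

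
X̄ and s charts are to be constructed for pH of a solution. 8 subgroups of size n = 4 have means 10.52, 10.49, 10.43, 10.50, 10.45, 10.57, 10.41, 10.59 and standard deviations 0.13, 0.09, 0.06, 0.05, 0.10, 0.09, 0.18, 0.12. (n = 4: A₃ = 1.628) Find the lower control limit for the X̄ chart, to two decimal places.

10.33

X̄̄ = (10.52 + 10.49 + 10.43 + 10.50 + 10.45 + 10.57 + 10.41 + 10.59) / 8 = 10.4950
s̄ = (0.13 + 0.09 + 0.06 + 0.05 + 0.10 + 0.09 + 0.18 + 0.12) / 8 = 0.1025
LCL = X̄̄ − A₃·s̄ = 10.4950 − 1.628 × 0.1025 = 10.3281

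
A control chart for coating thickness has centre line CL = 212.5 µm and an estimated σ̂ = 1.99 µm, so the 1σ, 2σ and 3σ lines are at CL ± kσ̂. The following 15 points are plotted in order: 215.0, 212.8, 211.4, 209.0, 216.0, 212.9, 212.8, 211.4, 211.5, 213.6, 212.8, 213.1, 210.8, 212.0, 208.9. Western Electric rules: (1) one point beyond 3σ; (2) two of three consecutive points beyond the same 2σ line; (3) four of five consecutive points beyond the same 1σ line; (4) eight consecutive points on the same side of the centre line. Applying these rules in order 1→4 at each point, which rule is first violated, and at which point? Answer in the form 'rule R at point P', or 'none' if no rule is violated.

none

Zone of each point (C = within 1σ̂, B = 1σ̂–2σ̂, A = 2σ̂–3σ̂, * = beyond 3σ̂; sign = side of CL): 1:+B, 2:+C, 3:-C, 4:-B, 5:+B, 6:+C, 7:+C, 8:-C, 9:-C, 10:+C, 11:+C, 12:+C, 13:-C, 14:-C, 15:-B
No rule fires across all 15 points.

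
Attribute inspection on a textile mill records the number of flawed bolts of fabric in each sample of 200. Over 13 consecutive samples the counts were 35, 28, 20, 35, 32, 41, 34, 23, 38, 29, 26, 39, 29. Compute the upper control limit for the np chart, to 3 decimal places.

p̄ = Σdᵢ / (k·n) = 409 / (13 × 200) = 0.15731
UCL = np̄ + 3·√(np̄(1−p̄)) = 31.4615 + 3 × √(31.4615×0.84269) = 31.4615 + 3 × 5.1490 = 46.9086

46.909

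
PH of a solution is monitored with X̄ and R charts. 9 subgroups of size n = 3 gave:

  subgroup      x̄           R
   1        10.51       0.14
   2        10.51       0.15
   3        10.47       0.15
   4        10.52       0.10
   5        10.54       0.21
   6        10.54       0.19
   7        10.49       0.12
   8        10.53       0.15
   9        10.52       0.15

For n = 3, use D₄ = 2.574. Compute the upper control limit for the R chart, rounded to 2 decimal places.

0.39

R̄ = (0.14 + 0.15 + 0.15 + 0.10 + 0.21 + 0.19 + 0.12 + 0.15 + 0.15) / 9 = 1.3600 / 9 = 0.1511
UCL_R = D₄·R̄ = 2.574 × 0.1511 = 0.3890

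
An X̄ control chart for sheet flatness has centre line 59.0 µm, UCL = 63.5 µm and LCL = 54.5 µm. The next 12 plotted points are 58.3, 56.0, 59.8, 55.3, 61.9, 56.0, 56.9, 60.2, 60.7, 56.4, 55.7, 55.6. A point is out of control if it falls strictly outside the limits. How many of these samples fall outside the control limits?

0

All 12 points lie within [54.5, 63.5].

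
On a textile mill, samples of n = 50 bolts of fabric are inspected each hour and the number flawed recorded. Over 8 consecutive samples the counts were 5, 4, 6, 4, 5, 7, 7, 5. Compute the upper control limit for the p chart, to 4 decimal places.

0.2389

p̄ = Σdᵢ / (k·n) = 43 / (8 × 50) = 0.10750
UCL = p̄ + 3·√(p̄(1−p̄)/n) = 0.10750 + 3 × √(0.10750×0.89250/50) = 0.10750 + 3 × 0.04380 = 0.23891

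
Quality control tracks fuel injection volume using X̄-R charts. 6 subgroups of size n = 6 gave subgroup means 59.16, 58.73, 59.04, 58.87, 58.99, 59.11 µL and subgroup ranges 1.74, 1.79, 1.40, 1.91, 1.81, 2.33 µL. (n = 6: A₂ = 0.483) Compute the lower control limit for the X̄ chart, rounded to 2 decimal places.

58.10

X̄̄ = (59.16 + 58.73 + 59.04 + 58.87 + 58.99 + 59.11) / 6 = 353.9000 / 6 = 58.9833
R̄ = (1.74 + 1.79 + 1.40 + 1.91 + 1.81 + 2.33) / 6 = 10.9800 / 6 = 1.8300
LCL = X̄̄ − A₂·R̄ = 58.9833 − 0.483 × 1.8300 = 58.0994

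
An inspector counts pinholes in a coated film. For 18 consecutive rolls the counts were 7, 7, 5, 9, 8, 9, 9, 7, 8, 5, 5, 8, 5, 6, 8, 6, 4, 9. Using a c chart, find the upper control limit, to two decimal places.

c̄ = (7 + 7 + 5 + 9 + 8 + 9 + 9 + 7 + 8 + 5 + 5 + 8 + 5 + 6 + 8 + 6 + 4 + 9) / 18 = 125 / 18 = 6.9444
UCL = c̄ + 3√c̄ = 6.9444 + 3 × √6.9444 = 6.9444 + 3 × 2.6352 = 14.8501

14.85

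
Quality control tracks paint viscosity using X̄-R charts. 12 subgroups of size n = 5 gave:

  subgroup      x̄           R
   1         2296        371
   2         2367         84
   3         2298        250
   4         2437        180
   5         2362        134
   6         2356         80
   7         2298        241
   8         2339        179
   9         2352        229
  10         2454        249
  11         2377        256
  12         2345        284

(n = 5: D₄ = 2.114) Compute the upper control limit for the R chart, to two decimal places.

446.93

R̄ = (371 + 84 + 250 + 180 + 134 + 80 + 241 + 179 + 229 + 249 + 256 + 284) / 12 = 2537.0000 / 12 = 211.4167
UCL_R = D₄·R̄ = 2.114 × 211.4167 = 446.9348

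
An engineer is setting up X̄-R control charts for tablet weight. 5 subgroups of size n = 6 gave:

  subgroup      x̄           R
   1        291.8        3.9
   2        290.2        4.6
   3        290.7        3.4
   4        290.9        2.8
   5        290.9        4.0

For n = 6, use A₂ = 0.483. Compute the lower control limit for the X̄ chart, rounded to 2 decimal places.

289.09

X̄̄ = (291.8 + 290.2 + 290.7 + 290.9 + 290.9) / 5 = 1454.5000 / 5 = 290.9000
R̄ = (3.9 + 4.6 + 3.4 + 2.8 + 4.0) / 5 = 18.7000 / 5 = 3.7400
LCL = X̄̄ − A₂·R̄ = 290.9000 − 0.483 × 3.7400 = 289.0936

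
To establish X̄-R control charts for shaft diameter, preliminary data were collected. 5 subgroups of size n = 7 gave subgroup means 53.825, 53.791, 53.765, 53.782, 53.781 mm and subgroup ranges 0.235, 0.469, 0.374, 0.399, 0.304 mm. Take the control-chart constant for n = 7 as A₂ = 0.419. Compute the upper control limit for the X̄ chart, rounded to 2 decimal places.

X̄̄ = (53.825 + 53.791 + 53.765 + 53.782 + 53.781) / 5 = 268.9440 / 5 = 53.7888
R̄ = (0.235 + 0.469 + 0.374 + 0.399 + 0.304) / 5 = 1.7810 / 5 = 0.3562
UCL = X̄̄ + A₂·R̄ = 53.7888 + 0.419 × 0.3562 = 53.9380

53.94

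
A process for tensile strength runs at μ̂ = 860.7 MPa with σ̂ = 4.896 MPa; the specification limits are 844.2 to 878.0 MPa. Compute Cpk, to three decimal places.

1.123

Cpu = (USL − μ̂) / (3σ̂) = (878.0 − 860.7) / (3 × 4.896) = 1.1778; Cpl = (μ̂ − LSL) / (3σ̂) = (860.7 − 844.2) / (3 × 4.896) = 1.1234; Cpk = min(Cpu, Cpl) = 1.1234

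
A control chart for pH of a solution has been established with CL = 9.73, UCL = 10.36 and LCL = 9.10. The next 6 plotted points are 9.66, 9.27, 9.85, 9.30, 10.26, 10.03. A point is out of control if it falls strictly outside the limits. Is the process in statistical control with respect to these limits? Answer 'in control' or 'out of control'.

in control

All 6 points lie within [9.10, 10.36].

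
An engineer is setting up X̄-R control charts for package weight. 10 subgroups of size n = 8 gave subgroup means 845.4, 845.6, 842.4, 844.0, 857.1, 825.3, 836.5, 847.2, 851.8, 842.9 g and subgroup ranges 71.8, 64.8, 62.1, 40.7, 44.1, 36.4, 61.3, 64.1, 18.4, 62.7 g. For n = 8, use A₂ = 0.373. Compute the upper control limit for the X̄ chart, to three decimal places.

X̄̄ = (845.4 + 845.6 + 842.4 + 844.0 + 857.1 + 825.3 + 836.5 + 847.2 + 851.8 + 842.9) / 10 = 8438.2000 / 10 = 843.8200
R̄ = (71.8 + 64.8 + 62.1 + 40.7 + 44.1 + 36.4 + 61.3 + 64.1 + 18.4 + 62.7) / 10 = 526.4000 / 10 = 52.6400
UCL = X̄̄ + A₂·R̄ = 843.8200 + 0.373 × 52.6400 = 863.4547

863.455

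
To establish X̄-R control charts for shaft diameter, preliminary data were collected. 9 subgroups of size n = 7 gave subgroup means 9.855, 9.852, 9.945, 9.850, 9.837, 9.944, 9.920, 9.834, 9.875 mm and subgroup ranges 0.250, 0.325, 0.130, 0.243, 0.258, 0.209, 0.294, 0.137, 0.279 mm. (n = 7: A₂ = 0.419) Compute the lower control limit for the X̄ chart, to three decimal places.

X̄̄ = (9.855 + 9.852 + 9.945 + 9.850 + 9.837 + 9.944 + 9.920 + 9.834 + 9.875) / 9 = 88.9120 / 9 = 9.8791
R̄ = (0.250 + 0.325 + 0.130 + 0.243 + 0.258 + 0.209 + 0.294 + 0.137 + 0.279) / 9 = 2.1250 / 9 = 0.2361
LCL = X̄̄ − A₂·R̄ = 9.8791 − 0.419 × 0.2361 = 9.7802

9.780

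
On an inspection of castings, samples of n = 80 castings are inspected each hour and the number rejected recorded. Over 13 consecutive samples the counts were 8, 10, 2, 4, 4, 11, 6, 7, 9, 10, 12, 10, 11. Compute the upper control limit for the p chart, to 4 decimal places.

0.2006

p̄ = Σdᵢ / (k·n) = 104 / (13 × 80) = 0.10000
UCL = p̄ + 3·√(p̄(1−p̄)/n) = 0.10000 + 3 × √(0.10000×0.90000/80) = 0.10000 + 3 × 0.03354 = 0.20062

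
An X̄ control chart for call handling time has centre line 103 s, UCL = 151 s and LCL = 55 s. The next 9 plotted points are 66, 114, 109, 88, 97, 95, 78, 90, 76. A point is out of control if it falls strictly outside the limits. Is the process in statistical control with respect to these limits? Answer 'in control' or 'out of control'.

in control

All 9 points lie within [55, 151].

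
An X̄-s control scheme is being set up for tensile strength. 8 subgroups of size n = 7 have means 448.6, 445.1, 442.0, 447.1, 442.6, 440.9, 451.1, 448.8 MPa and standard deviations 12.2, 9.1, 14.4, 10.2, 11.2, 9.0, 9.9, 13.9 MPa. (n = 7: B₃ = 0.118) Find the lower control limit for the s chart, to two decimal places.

1.33

s̄ = (12.2 + 9.1 + 14.4 + 10.2 + 11.2 + 9.0 + 9.9 + 13.9) / 8 = 11.2375
LCL_s = B₃·s̄ = 0.118 × 11.2375 = 1.3260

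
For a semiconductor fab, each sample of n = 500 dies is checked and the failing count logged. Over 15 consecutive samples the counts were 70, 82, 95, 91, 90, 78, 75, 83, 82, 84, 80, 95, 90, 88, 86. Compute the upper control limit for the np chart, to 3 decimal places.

109.751

p̄ = Σdᵢ / (k·n) = 1269 / (15 × 500) = 0.16920
UCL = np̄ + 3·√(np̄(1−p̄)) = 84.6000 + 3 × √(84.6000×0.83080) = 84.6000 + 3 × 8.3837 = 109.7510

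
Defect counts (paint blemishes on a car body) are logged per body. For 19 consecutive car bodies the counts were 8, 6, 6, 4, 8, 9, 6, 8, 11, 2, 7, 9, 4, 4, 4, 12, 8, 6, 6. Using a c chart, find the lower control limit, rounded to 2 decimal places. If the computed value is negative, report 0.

c̄ = (8 + 6 + 6 + 4 + 8 + 9 + 6 + 8 + 11 + 2 + 7 + 9 + 4 + 4 + 4 + 12 + 8 + 6 + 6) / 19 = 128 / 19 = 6.7368
LCL = c̄ − 3√c̄ = 6.7368 − 3 × 2.5955 = -1.0498 → 0 (cannot be negative)

0.00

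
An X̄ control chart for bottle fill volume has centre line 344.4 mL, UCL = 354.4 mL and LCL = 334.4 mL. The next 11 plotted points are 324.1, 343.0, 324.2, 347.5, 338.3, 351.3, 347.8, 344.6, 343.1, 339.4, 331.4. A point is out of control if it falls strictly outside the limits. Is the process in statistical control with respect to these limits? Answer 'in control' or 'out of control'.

Compare each point to [334.4, 354.4]: sample 1 = 324.1 < LCL; sample 3 = 324.2 < LCL; sample 11 = 331.4 < LCL.

out of control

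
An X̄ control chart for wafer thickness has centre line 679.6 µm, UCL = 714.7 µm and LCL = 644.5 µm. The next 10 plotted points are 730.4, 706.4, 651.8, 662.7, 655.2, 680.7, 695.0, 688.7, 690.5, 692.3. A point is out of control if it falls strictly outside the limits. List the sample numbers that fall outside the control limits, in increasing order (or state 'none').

Compare each point to [644.5, 714.7]: sample 1 = 730.4 > UCL.

1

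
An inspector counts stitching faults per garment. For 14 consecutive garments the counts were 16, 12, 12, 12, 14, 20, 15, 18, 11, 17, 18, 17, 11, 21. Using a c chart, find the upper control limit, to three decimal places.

27.015

c̄ = (16 + 12 + 12 + 12 + 14 + 20 + 15 + 18 + 11 + 17 + 18 + 17 + 11 + 21) / 14 = 214 / 14 = 15.2857
UCL = c̄ + 3√c̄ = 15.2857 + 3 × √15.2857 = 15.2857 + 3 × 3.9097 = 27.0148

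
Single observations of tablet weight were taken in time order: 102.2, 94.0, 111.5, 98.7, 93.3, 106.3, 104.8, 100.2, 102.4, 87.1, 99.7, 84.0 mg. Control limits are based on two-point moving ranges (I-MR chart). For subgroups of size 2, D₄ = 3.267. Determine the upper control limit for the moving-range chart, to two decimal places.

Moving ranges: 8.2, 17.5, 12.8, 5.4, 13.0, 1.5, 4.6, 2.2, 15.3, 12.6, 15.7; M̄R̄ = 108.8000 / 11 = 9.8909
UCL_MR = D₄·M̄R̄ = 3.267 × 9.8909 = 32.3136

32.31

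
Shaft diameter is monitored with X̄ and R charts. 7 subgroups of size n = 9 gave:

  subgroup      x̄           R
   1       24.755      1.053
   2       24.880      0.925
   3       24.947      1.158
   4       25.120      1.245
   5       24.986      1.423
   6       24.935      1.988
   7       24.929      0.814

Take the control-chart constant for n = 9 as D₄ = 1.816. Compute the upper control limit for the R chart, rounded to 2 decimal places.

R̄ = (1.053 + 0.925 + 1.158 + 1.245 + 1.423 + 1.988 + 0.814) / 7 = 8.6060 / 7 = 1.2294
UCL_R = D₄·R̄ = 1.816 × 1.2294 = 2.2326

2.23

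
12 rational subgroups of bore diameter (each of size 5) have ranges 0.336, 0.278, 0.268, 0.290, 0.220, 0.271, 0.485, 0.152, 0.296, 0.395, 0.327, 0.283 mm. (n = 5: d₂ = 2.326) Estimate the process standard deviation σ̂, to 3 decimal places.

0.129

R̄ = (0.336 + 0.278 + 0.268 + 0.290 + 0.220 + 0.271 + 0.485 + 0.152 + 0.296 + 0.395 + 0.327 + 0.283) / 12 = 0.3001
σ̂ = R̄ / d₂ = 0.3001 / 2.326 = 0.1290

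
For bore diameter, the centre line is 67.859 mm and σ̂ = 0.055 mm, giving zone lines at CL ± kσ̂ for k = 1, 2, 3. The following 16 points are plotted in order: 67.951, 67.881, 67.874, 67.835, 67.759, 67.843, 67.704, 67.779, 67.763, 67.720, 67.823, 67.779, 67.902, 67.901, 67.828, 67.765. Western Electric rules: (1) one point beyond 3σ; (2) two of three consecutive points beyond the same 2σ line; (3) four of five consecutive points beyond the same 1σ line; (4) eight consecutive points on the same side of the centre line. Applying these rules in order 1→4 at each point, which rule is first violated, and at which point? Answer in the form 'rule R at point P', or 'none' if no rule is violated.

rule 3 at point 9

Zone of each point (C = within 1σ̂, B = 1σ̂–2σ̂, A = 2σ̂–3σ̂, * = beyond 3σ̂; sign = side of CL): 1:+B, 2:+C, 3:+C, 4:-C, 5:-B, 6:-C, 7:-A, 8:-B, 9:-B, 10:-A, 11:-C, 12:-B, 13:+C, 14:+C, 15:-C, 16:-B
Rule 3 (four of five consecutive points beyond the same 1σ limit) is satisfied at point 9.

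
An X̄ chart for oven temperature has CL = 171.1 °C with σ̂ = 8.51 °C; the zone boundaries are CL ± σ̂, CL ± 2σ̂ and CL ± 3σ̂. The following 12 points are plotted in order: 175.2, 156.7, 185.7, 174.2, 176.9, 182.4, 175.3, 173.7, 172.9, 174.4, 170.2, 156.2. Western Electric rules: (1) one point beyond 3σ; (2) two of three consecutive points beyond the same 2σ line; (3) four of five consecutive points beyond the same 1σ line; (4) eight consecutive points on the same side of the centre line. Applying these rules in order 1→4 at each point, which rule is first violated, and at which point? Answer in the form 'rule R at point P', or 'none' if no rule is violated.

rule 4 at point 10

Zone of each point (C = within 1σ̂, B = 1σ̂–2σ̂, A = 2σ̂–3σ̂, * = beyond 3σ̂; sign = side of CL): 1:+C, 2:-B, 3:+B, 4:+C, 5:+C, 6:+B, 7:+C, 8:+C, 9:+C, 10:+C, 11:-C, 12:-B
Rule 4 (eight consecutive points on the same side of the centre line) is satisfied at point 10.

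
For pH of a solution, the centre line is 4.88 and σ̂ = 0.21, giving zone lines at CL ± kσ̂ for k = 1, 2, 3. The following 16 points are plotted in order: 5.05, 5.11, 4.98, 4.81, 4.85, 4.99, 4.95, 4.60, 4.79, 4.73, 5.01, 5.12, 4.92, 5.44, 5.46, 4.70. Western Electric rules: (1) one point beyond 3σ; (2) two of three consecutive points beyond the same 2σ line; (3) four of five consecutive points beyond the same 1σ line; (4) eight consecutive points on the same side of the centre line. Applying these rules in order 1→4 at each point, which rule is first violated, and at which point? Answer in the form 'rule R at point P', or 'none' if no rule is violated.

Zone of each point (C = within 1σ̂, B = 1σ̂–2σ̂, A = 2σ̂–3σ̂, * = beyond 3σ̂; sign = side of CL): 1:+C, 2:+B, 3:+C, 4:-C, 5:-C, 6:+C, 7:+C, 8:-B, 9:-C, 10:-C, 11:+C, 12:+B, 13:+C, 14:+A, 15:+A, 16:-C
Rule 2 (two of three consecutive points beyond the same 2σ limit) is satisfied at point 15.

rule 2 at point 15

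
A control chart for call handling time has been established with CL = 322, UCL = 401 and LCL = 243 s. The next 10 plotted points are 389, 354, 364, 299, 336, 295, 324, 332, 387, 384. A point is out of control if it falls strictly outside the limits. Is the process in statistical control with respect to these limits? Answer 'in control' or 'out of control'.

All 10 points lie within [243, 401].

in control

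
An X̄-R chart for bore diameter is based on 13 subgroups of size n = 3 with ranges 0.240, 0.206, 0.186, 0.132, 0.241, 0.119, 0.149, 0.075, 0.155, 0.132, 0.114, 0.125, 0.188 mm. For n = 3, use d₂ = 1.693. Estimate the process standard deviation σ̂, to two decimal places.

R̄ = (0.240 + 0.206 + 0.186 + 0.132 + 0.241 + 0.119 + 0.149 + 0.075 + 0.155 + 0.132 + 0.114 + 0.125 + 0.188) / 13 = 0.1586
σ̂ = R̄ / d₂ = 0.1586 / 1.693 = 0.0937

0.09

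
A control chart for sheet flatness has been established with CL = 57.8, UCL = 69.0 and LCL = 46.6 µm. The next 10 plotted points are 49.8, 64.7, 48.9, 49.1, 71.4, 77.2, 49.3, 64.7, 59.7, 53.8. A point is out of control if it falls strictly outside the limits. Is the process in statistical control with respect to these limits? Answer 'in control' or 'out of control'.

Compare each point to [46.6, 69.0]: sample 5 = 71.4 > UCL; sample 6 = 77.2 > UCL.

out of control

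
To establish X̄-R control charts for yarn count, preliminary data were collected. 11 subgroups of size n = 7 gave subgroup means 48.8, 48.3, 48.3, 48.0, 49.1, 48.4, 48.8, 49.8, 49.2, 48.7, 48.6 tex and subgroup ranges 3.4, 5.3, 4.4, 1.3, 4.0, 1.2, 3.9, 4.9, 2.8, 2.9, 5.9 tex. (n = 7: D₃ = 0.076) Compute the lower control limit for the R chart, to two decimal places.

R̄ = (3.4 + 5.3 + 4.4 + 1.3 + 4.0 + 1.2 + 3.9 + 4.9 + 2.8 + 2.9 + 5.9) / 11 = 40.0000 / 11 = 3.6364
LCL_R = D₃·R̄ = 0.076 × 3.6364 = 0.2764

0.28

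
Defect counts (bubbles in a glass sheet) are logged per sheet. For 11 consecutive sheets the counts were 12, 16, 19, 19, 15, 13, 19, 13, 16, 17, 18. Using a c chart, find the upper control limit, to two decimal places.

28.12

c̄ = (12 + 16 + 19 + 19 + 15 + 13 + 19 + 13 + 16 + 17 + 18) / 11 = 177 / 11 = 16.0909
UCL = c̄ + 3√c̄ = 16.0909 + 3 × √16.0909 = 16.0909 + 3 × 4.0113 = 28.1250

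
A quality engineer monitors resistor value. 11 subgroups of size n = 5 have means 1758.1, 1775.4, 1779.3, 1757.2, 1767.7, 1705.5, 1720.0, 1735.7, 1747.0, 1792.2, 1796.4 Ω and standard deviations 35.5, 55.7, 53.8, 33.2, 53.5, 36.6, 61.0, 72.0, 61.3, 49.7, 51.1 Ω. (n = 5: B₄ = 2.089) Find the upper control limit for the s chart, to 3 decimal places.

s̄ = (35.5 + 55.7 + 53.8 + 33.2 + 53.5 + 36.6 + 61.0 + 72.0 + 61.3 + 49.7 + 51.1) / 11 = 51.2182
UCL_s = B₄·s̄ = 2.089 × 51.2182 = 106.9948

106.995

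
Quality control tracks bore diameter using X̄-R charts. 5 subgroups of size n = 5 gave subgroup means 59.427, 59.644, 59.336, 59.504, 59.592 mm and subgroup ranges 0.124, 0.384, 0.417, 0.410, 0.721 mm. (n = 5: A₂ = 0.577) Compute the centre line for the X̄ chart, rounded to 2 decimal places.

X̄̄ = (59.427 + 59.644 + 59.336 + 59.504 + 59.592) / 5 = 297.5030 / 5 = 59.5006
CL = X̄̄ = 59.5006

59.50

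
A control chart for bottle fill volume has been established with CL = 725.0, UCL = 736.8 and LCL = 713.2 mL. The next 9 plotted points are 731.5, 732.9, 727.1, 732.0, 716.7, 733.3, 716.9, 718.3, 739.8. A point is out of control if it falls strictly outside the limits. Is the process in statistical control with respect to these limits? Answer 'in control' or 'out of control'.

Compare each point to [713.2, 736.8]: sample 9 = 739.8 > UCL.

out of control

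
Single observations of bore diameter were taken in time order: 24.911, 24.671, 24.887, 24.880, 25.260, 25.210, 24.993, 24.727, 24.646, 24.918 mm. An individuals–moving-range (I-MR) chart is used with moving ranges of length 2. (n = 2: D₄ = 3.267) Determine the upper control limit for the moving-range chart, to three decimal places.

0.628

Moving ranges: 0.240, 0.216, 0.007, 0.380, 0.050, 0.217, 0.266, 0.081, 0.272; M̄R̄ = 1.7290 / 9 = 0.1921
UCL_MR = D₄·M̄R̄ = 3.267 × 0.1921 = 0.6276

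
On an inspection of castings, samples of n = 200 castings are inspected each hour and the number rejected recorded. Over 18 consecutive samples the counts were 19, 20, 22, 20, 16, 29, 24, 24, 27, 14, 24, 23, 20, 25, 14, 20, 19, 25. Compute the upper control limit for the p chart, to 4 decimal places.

0.1725

p̄ = Σdᵢ / (k·n) = 385 / (18 × 200) = 0.10694
UCL = p̄ + 3·√(p̄(1−p̄)/n) = 0.10694 + 3 × √(0.10694×0.89306/200) = 0.10694 + 3 × 0.02185 = 0.17250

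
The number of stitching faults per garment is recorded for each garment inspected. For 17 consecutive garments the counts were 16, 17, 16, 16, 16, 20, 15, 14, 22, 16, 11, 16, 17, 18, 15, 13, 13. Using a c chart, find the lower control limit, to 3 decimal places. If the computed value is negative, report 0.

3.963

c̄ = (16 + 17 + 16 + 16 + 16 + 20 + 15 + 14 + 22 + 16 + 11 + 16 + 17 + 18 + 15 + 13 + 13) / 17 = 271 / 17 = 15.9412
LCL = c̄ − 3√c̄ = 15.9412 − 3 × 3.9926 = 3.9633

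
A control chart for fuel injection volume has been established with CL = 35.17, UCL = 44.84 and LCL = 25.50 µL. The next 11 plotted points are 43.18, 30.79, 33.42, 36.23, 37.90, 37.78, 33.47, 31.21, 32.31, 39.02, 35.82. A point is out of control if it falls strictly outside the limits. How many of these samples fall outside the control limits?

0

All 11 points lie within [25.50, 44.84].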